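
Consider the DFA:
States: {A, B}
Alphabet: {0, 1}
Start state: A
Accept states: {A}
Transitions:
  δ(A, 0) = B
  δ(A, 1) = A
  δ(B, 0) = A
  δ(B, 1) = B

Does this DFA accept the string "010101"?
Processing string "010101":
  A --0--> B
  B --1--> B
  B --0--> A
  A --1--> A
  A --0--> B
  B --1--> B
Final state: B
Accept states: {A}
No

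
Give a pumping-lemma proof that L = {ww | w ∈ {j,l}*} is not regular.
Assume L is regular with pumping length p. Idea: pumping the leading j-block breaks the equality of the two halves.
Choose s = j^p l j^p l ∈ L (with w = j^p l). |s| = 2p+2 ≥ p. By the pumping lemma, s = xyz with |xy| ≤ p, |y| > 0, so y = j^k with k ≥ 1, in the first j-block. Then xy²z = j^(p+k) l j^p l, of length 2p+2+k. If k is odd this length is odd, so it cannot be of the form ww. If k is even, each half has length p+1+k/2 ≤ p+k, so the first half lies entirely inside the leading j-block and contains no l, while the second half ends in l; the halves differ. Either way xy²z ∉ L.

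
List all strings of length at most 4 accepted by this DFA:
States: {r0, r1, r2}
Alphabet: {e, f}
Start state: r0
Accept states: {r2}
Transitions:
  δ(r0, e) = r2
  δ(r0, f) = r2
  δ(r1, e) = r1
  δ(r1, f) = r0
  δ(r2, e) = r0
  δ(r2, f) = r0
e, f, eee, eef, efe, eff, fee, fef, ffe, fff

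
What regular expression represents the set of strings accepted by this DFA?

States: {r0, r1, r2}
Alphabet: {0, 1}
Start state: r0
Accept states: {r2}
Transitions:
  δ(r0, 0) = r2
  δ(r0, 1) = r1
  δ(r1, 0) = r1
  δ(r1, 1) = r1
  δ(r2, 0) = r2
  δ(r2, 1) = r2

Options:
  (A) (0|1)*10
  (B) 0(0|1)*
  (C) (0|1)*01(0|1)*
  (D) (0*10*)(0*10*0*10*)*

Check each option against the DFA on short strings; one disagreement eliminates an option:
  (A) (0|1)*10: on '0' the DFA goes r0 → r2 and accepts (r2 ∈ Accept), but the regex does not match it → eliminate
  (B) 0(0|1)*: agrees with the DFA on every string of length ≤ 6
  (C) (0|1)*01(0|1)*: on '0' the DFA goes r0 → r2 and accepts (r2 ∈ Accept), but the regex does not match it → eliminate
  (D) (0*10*)(0*10*0*10*)*: on '0' the DFA goes r0 → r2 and accepts (r2 ∈ Accept), but the regex does not match it → eliminate
Only (B) is consistent with the DFA.
(B) 0(0|1)*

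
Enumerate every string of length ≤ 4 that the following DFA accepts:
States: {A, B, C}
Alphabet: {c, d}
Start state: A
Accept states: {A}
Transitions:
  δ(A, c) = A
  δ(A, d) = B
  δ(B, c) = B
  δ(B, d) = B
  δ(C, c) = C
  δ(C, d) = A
ε, c, cc, ccc, cccc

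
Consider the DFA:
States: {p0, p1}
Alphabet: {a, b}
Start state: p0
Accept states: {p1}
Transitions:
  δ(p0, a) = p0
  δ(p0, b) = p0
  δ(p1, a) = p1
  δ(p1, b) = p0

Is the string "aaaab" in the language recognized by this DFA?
Processing string "aaaab":
  p0 --a--> p0
  p0 --a--> p0
  p0 --a--> p0
  p0 --a--> p0
  p0 --b--> p0
Final state: p0
Accept states: {p1}
No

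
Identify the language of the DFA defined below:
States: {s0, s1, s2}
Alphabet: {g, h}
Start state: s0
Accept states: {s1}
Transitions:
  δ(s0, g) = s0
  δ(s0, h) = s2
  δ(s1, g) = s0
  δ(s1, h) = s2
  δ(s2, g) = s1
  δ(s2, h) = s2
Testing a few strings:
  'g' → reject
  'gh' → reject
  'h' → reject
  'ghgh' → reject
State roles: s0=no suffix match; s1=suffix is hg; s2=one trailing h
All strings over {g,h} ending with hg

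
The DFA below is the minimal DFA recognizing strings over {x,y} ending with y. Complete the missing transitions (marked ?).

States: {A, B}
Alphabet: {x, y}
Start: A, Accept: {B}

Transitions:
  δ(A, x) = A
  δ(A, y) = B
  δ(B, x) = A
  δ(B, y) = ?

From the language and accept set, identify what each state tracks — A: last symbol not y; B: last symbol is y.
Each missing δ(q, a) is the state matching the new tracked value after reading a.
δ(B, y) = B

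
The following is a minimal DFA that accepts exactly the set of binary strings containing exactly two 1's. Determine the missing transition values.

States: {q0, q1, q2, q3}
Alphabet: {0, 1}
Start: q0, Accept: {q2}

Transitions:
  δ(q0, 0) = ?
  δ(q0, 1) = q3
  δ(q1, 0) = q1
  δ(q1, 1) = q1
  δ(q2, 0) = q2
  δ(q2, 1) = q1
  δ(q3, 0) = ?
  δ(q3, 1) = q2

From the language and accept set, identify what each state tracks — q0: zero 1's; q1: ≥ three 1's (dead); q2: two 1's; q3: one 1.
Each missing δ(q, a) is the state matching the new tracked value after reading a.
δ(q0, 0) = q0; δ(q3, 0) = q3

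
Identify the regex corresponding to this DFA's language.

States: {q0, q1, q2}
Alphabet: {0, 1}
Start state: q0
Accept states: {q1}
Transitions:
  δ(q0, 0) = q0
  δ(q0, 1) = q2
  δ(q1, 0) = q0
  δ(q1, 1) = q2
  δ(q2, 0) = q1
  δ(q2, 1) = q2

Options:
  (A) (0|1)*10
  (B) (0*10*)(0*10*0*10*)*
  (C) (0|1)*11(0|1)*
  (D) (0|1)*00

Check each option against the DFA on short strings; one disagreement eliminates an option:
  (A) (0|1)*10: agrees with the DFA on every string of length ≤ 6
  (B) (0*10*)(0*10*0*10*)*: on '1' the DFA goes q0 → q2 and rejects (q2 ∉ Accept), but the regex matches it → eliminate
  (C) (0|1)*11(0|1)*: on '10' the DFA goes q0 → q2 → q1 and accepts (q1 ∈ Accept), but the regex does not match it → eliminate
  (D) (0|1)*00: on '00' the DFA goes q0 → q0 → q0 and rejects (q0 ∉ Accept), but the regex matches it → eliminate
Only (A) is consistent with the DFA.
(A) (0|1)*10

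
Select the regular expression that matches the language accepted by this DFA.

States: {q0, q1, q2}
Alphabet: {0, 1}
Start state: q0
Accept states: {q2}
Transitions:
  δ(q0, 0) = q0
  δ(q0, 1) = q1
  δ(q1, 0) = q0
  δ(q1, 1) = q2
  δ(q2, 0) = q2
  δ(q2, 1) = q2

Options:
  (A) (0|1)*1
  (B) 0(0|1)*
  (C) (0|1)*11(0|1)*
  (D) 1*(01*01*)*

Check each option against the DFA on short strings; one disagreement eliminates an option:
  (A) (0|1)*1: on '1' the DFA goes q0 → q1 and rejects (q1 ∉ Accept), but the regex matches it → eliminate
  (B) 0(0|1)*: on '0' the DFA goes q0 → q0 and rejects (q0 ∉ Accept), but the regex matches it → eliminate
  (C) (0|1)*11(0|1)*: agrees with the DFA on every string of length ≤ 6
  (D) 1*(01*01*)*: on ε the DFA stays in q0 and rejects (q0 ∉ Accept), but the regex matches it → eliminate
Only (C) is consistent with the DFA.
(C) (0|1)*11(0|1)*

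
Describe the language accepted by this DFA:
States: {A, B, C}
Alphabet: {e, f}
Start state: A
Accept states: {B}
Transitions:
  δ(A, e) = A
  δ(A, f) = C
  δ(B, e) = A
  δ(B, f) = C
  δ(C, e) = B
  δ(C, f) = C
Testing a few strings:
  'feff' → reject
  'eee' → reject
  'f' → reject
  'ffee' → reject
State roles: A=no suffix match; B=suffix is fe; C=one trailing f
All strings over {e,f} ending with fe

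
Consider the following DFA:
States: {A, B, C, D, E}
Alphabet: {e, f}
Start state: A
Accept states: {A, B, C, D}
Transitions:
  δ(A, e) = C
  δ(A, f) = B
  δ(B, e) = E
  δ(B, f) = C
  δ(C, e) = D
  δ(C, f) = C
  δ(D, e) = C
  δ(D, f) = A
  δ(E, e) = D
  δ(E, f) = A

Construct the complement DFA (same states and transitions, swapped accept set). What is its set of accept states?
Complement accept states = All states \ Original accept states
= {A, B, C, D, E} \ {A, B, C, D}
{E}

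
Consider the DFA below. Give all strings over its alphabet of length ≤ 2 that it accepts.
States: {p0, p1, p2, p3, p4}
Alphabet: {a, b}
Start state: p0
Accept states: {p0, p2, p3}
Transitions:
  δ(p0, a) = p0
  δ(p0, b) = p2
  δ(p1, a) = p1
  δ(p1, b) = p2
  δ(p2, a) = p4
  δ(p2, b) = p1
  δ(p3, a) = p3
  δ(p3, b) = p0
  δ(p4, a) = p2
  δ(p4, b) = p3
ε, a, b, aa, ab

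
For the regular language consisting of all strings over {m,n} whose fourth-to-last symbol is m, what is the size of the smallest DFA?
By Myhill–Nerode, count the distinguishable equivalence classes: 2^4 = 16 classes — the DFA must remember the last 4 symbols read; every pair of distinct length-4 suffixes is distinguishable by some continuation.
16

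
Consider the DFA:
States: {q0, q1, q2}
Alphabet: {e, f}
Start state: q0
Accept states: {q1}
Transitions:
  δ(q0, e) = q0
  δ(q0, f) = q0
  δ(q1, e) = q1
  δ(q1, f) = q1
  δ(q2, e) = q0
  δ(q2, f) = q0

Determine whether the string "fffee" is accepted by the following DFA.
Processing string "fffee":
  q0 --f--> q0
  q0 --f--> q0
  q0 --f--> q0
  q0 --e--> q0
  q0 --e--> q0
Final state: q0
Accept states: {q1}
No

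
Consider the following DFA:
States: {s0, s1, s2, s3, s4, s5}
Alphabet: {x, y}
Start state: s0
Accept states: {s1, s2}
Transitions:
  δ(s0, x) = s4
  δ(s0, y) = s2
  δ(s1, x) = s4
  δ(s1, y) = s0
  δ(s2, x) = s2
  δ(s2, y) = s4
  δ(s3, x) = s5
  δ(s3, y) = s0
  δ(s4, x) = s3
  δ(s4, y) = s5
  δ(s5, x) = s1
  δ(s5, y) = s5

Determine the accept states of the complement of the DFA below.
Complement accept states = All states \ Original accept states
= {s0, s1, s2, s3, s4, s5} \ {s1, s2}
{s0, s3, s4, s5}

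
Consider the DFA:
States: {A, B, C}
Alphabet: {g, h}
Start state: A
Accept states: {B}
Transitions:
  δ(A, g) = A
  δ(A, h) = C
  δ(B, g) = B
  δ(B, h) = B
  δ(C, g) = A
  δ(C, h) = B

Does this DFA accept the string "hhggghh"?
Processing string "hhggghh":
  A --h--> C
  C --h--> B
  B --g--> B
  B --g--> B
  B --g--> B
  B --h--> B
  B --h--> B
Final state: B
Accept states: {B}
Yes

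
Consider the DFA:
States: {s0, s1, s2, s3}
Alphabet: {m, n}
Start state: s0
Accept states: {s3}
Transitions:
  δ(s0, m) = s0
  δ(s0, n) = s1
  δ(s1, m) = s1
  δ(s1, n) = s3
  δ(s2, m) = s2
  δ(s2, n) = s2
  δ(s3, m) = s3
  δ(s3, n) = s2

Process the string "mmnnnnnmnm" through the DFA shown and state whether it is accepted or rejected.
Processing string "mmnnnnnmnm":
  s0 --m--> s0
  s0 --m--> s0
  s0 --n--> s1
  s1 --n--> s3
  s3 --n--> s2
  s2 --n--> s2
  s2 --n--> s2
  s2 --m--> s2
  s2 --n--> s2
  s2 --m--> s2
Final state: s2
Accept states: {s3}
No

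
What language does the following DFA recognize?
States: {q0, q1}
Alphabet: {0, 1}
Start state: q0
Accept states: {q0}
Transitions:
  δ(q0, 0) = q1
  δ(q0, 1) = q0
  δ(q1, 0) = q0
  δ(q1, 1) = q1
Testing a few strings:
  '101' → reject
  '10' → reject
  '00' → accept
  '001' → accept
State roles: q0=even number of 0's so far; q1=odd number of 0's so far
All binary strings with an even number of 0's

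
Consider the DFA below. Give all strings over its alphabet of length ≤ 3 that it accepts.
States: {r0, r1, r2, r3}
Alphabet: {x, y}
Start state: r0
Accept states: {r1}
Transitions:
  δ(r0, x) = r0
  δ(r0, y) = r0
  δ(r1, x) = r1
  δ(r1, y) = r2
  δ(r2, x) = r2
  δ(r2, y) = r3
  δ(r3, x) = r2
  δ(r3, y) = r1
None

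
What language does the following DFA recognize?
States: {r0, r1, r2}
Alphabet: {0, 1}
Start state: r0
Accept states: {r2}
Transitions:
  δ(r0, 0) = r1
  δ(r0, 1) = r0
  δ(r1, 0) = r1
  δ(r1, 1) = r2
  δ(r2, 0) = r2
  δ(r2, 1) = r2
Testing a few strings:
  '0' → reject
  '11' → reject
  '01' → accept
  '1' → reject
State roles: r0=no 0 seen yet; r1=seen a 0, waiting for 1; r2=substring 01 seen
All binary strings containing the substring 01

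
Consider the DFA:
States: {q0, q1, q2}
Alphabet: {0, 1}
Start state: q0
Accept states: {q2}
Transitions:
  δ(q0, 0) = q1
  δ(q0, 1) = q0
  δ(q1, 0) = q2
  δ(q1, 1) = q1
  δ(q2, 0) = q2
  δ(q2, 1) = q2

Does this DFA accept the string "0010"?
Processing string "0010":
  q0 --0--> q1
  q1 --0--> q2
  q2 --1--> q2
  q2 --0--> q2
Final state: q2
Accept states: {q2}
Yes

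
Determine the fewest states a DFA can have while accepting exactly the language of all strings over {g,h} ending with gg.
By Myhill–Nerode, count the distinguishable equivalence classes: three classes — 0, 1, or ≥2 trailing g's.
3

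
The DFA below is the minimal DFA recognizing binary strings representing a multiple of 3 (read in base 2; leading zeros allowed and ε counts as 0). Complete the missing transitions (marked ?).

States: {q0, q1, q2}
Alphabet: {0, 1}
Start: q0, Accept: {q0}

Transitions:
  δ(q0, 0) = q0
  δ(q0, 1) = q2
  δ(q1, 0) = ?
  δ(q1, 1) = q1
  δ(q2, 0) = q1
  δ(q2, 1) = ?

From the language and accept set, identify what each state tracks — q0: value ≡ 0 (mod 3); q1: value ≡ 2 (mod 3); q2: value ≡ 1 (mod 3).
Each missing δ(q, a) is the state matching the new tracked value after reading a.
δ(q1, 0) = q2; δ(q2, 1) = q0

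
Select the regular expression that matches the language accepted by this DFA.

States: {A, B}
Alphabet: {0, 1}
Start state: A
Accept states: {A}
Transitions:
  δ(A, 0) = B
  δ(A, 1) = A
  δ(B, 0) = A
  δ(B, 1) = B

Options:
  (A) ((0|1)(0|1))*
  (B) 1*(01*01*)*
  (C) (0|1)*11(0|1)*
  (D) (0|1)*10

Check each option against the DFA on short strings; one disagreement eliminates an option:
  (A) ((0|1)(0|1))*: on '1' the DFA goes A → A and accepts (A ∈ Accept), but the regex does not match it → eliminate
  (B) 1*(01*01*)*: agrees with the DFA on every string of length ≤ 6
  (C) (0|1)*11(0|1)*: on ε the DFA stays in A and accepts (A ∈ Accept), but the regex does not match it → eliminate
  (D) (0|1)*10: on ε the DFA stays in A and accepts (A ∈ Accept), but the regex does not match it → eliminate
Only (B) is consistent with the DFA.
(B) 1*(01*01*)*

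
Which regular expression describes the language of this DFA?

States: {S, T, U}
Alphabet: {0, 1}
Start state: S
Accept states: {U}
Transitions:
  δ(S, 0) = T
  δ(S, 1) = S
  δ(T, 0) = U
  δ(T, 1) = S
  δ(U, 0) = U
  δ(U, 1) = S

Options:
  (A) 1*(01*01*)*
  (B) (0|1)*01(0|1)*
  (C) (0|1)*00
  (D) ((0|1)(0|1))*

Check each option against the DFA on short strings; one disagreement eliminates an option:
  (A) 1*(01*01*)*: on ε the DFA stays in S and rejects (S ∉ Accept), but the regex matches it → eliminate
  (B) (0|1)*01(0|1)*: on '00' the DFA goes S → T → U and accepts (U ∈ Accept), but the regex does not match it → eliminate
  (C) (0|1)*00: agrees with the DFA on every string of length ≤ 6
  (D) ((0|1)(0|1))*: on ε the DFA stays in S and rejects (S ∉ Accept), but the regex matches it → eliminate
Only (C) is consistent with the DFA.
(C) (0|1)*00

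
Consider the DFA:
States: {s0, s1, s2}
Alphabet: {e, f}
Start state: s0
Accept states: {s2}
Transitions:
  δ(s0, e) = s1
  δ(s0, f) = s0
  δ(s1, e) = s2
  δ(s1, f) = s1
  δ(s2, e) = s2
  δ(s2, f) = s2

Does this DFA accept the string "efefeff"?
Processing string "efefeff":
  s0 --e--> s1
  s1 --f--> s1
  s1 --e--> s2
  s2 --f--> s2
  s2 --e--> s2
  s2 --f--> s2
  s2 --f--> s2
Final state: s2
Accept states: {s2}
Yes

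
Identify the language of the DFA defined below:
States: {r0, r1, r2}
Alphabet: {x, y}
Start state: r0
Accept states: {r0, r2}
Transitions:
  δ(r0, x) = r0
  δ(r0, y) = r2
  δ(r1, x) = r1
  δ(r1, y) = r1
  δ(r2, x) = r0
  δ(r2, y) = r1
Testing a few strings:
  'yxyx' → accept
  'x' → accept
  'xx' → accept
  'xyy' → reject
State roles: r0=last symbol not y (ok); r1=saw yy (dead); r2=last symbol y (ok)
All strings over {x,y} with no two consecutive y's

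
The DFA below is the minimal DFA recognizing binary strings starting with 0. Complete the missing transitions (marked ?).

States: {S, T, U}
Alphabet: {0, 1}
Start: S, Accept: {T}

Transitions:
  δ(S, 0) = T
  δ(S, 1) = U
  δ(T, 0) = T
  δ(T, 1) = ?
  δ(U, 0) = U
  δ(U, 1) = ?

From the language and accept set, identify what each state tracks — S: no input read; T: started with 0; U: started with 1 (dead).
Each missing δ(q, a) is the state matching the new tracked value after reading a.
δ(T, 1) = T; δ(U, 1) = U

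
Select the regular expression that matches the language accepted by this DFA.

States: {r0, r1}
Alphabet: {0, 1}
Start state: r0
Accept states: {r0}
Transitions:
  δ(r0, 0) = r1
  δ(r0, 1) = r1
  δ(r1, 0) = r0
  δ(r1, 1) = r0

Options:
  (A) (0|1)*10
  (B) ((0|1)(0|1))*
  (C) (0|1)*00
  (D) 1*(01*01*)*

Check each option against the DFA on short strings; one disagreement eliminates an option:
  (A) (0|1)*10: on ε the DFA stays in r0 and accepts (r0 ∈ Accept), but the regex does not match it → eliminate
  (B) ((0|1)(0|1))*: agrees with the DFA on every string of length ≤ 6
  (C) (0|1)*00: on ε the DFA stays in r0 and accepts (r0 ∈ Accept), but the regex does not match it → eliminate
  (D) 1*(01*01*)*: on '1' the DFA goes r0 → r1 and rejects (r1 ∉ Accept), but the regex matches it → eliminate
Only (B) is consistent with the DFA.
(B) ((0|1)(0|1))*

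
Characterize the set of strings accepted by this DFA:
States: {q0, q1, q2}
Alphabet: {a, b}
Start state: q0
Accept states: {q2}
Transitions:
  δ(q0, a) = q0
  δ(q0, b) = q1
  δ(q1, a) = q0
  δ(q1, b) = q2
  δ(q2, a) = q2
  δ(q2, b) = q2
Testing a few strings:
  'b' → reject
  'bb' → accept
  'baa' → reject
  'aba' → reject
State roles: q0=no progress toward bb; q1=one trailing b; q2=substring bb seen
All strings over {a,b} containing the substring bb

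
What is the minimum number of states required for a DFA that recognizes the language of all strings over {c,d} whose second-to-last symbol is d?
By Myhill–Nerode, count the distinguishable equivalence classes: 2^2 = 4 classes — the DFA must remember the last 2 symbols read; every pair of distinct length-2 suffixes is distinguishable by some continuation.
4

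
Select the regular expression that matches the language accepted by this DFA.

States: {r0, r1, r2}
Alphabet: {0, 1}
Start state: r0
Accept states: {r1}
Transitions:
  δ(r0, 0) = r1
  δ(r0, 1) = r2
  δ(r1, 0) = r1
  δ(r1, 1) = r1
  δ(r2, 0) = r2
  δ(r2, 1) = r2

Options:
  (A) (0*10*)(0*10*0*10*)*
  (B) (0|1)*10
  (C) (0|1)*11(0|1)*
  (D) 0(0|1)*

Check each option against the DFA on short strings; one disagreement eliminates an option:
  (A) (0*10*)(0*10*0*10*)*: on '0' the DFA goes r0 → r1 and accepts (r1 ∈ Accept), but the regex does not match it → eliminate
  (B) (0|1)*10: on '0' the DFA goes r0 → r1 and accepts (r1 ∈ Accept), but the regex does not match it → eliminate
  (C) (0|1)*11(0|1)*: on '0' the DFA goes r0 → r1 and accepts (r1 ∈ Accept), but the regex does not match it → eliminate
  (D) 0(0|1)*: agrees with the DFA on every string of length ≤ 6
Only (D) is consistent with the DFA.
(D) 0(0|1)*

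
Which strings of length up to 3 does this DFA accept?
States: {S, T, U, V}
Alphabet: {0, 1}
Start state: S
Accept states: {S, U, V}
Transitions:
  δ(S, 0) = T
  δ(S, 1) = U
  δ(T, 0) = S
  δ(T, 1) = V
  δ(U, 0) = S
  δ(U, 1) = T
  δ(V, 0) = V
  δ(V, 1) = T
ε, 1, 00, 01, 10, 001, 010, 101, 110, 111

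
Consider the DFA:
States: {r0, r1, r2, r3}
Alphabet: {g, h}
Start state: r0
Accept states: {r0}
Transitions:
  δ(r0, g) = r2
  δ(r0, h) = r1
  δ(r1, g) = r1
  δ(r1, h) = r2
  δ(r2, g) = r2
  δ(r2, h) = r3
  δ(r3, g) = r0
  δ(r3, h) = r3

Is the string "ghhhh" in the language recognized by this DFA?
Processing string "ghhhh":
  r0 --g--> r2
  r2 --h--> r3
  r3 --h--> r3
  r3 --h--> r3
  r3 --h--> r3
Final state: r3
Accept states: {r0}
No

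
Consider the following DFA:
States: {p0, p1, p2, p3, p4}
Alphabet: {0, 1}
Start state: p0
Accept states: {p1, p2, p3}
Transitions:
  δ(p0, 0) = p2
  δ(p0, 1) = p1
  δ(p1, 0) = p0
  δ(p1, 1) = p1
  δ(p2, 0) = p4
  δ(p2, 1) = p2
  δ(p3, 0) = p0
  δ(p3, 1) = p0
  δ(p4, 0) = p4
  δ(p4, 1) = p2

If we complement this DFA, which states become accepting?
Complement accept states = All states \ Original accept states
= {p0, p1, p2, p3, p4} \ {p1, p2, p3}
{p0, p4}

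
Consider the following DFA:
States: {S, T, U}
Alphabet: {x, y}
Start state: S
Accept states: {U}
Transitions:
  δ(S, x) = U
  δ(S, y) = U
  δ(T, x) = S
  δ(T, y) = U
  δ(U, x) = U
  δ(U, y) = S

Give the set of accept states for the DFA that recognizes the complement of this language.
Complement accept states = All states \ Original accept states
= {S, T, U} \ {U}
{S, T}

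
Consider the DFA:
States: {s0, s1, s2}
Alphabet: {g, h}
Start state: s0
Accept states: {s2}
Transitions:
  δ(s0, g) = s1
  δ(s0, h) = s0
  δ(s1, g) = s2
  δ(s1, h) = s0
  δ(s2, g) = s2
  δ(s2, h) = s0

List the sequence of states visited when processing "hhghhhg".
read 'h': s0 → s0
  read 'h': s0 → s0
  read 'g': s0 → s1
  read 'h': s1 → s0
  read 'h': s0 → s0
  read 'h': s0 → s0
  read 'g': s0 → s1
s0 -> s0 -> s0 -> s1 -> s0 -> s0 -> s0 -> s1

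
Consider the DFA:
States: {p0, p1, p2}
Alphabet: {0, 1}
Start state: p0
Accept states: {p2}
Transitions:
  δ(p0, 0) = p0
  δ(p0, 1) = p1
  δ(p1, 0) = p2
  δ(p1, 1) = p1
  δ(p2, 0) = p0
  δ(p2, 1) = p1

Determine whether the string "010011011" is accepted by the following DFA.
Processing string "010011011":
  p0 --0--> p0
  p0 --1--> p1
  p1 --0--> p2
  p2 --0--> p0
  p0 --1--> p1
  p1 --1--> p1
  p1 --0--> p2
  p2 --1--> p1
  p1 --1--> p1
Final state: p1
Accept states: {p2}
No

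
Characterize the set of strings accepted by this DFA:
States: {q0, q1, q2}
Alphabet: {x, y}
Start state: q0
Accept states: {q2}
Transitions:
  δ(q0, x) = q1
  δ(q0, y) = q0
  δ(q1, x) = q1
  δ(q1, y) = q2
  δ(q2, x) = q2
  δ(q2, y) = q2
Testing a few strings:
  'x' → reject
  'yx' → reject
  'yy' → reject
  'xxx' → reject
State roles: q0=no x seen yet; q1=seen a x, waiting for y; q2=substring xy seen
All strings over {x,y} containing the substring xy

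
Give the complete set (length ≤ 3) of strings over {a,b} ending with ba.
ba, aba, bba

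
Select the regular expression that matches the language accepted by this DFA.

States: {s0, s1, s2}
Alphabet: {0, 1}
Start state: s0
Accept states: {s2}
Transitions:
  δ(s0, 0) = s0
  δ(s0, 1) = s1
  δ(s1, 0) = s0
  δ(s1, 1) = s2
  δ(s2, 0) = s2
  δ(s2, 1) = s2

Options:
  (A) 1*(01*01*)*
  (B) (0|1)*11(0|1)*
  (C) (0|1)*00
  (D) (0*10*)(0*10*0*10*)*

Check each option against the DFA on short strings; one disagreement eliminates an option:
  (A) 1*(01*01*)*: on ε the DFA stays in s0 and rejects (s0 ∉ Accept), but the regex matches it → eliminate
  (B) (0|1)*11(0|1)*: agrees with the DFA on every string of length ≤ 6
  (C) (0|1)*00: on '00' the DFA goes s0 → s0 → s0 and rejects (s0 ∉ Accept), but the regex matches it → eliminate
  (D) (0*10*)(0*10*0*10*)*: on '1' the DFA goes s0 → s1 and rejects (s1 ∉ Accept), but the regex matches it → eliminate
Only (B) is consistent with the DFA.
(B) (0|1)*11(0|1)*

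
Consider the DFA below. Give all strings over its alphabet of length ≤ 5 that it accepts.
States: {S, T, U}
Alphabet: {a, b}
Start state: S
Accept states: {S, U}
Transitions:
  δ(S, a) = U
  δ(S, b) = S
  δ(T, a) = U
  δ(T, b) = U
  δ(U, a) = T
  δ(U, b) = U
ε, a, b, ab, ba, bb, aaa, aab, abb, bab, bba, bbb, aaab, aabb, abaa, abab, abbb, baaa, baab, babb, bbab, bbba, bbbb, aaaaa, aaaab, aaabb, aabaa, aabab, aabbb, abaab, ababb, abbaa, abbab, abbbb, baaab, baabb, babaa, babab, babbb, bbaaa, bbaab, bbabb, bbbab, bbbba, bbbbb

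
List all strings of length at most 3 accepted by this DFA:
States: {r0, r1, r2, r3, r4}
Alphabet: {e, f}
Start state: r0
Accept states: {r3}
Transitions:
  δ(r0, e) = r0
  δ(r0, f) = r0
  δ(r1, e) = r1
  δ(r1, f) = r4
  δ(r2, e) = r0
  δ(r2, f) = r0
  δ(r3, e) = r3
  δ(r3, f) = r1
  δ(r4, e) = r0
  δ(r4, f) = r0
None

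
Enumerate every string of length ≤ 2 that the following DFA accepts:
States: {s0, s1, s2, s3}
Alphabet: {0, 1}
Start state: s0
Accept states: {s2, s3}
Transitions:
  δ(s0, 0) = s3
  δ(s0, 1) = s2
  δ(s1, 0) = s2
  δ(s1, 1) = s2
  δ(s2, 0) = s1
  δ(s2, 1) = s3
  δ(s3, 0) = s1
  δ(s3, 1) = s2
0, 1, 01, 11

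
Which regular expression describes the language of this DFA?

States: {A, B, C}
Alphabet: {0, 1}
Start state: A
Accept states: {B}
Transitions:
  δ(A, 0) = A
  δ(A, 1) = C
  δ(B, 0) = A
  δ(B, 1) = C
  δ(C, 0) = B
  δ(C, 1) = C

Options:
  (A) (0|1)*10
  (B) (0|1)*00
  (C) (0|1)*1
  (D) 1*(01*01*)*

Check each option against the DFA on short strings; one disagreement eliminates an option:
  (A) (0|1)*10: agrees with the DFA on every string of length ≤ 6
  (B) (0|1)*00: on '00' the DFA goes A → A → A and rejects (A ∉ Accept), but the regex matches it → eliminate
  (C) (0|1)*1: on '1' the DFA goes A → C and rejects (C ∉ Accept), but the regex matches it → eliminate
  (D) 1*(01*01*)*: on ε the DFA stays in A and rejects (A ∉ Accept), but the regex matches it → eliminate
Only (A) is consistent with the DFA.
(A) (0|1)*10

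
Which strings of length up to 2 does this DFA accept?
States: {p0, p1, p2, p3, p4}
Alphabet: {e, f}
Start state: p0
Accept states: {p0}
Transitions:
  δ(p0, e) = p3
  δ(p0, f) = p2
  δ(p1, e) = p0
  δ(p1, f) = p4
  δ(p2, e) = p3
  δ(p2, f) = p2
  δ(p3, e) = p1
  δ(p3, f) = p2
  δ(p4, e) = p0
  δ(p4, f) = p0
ε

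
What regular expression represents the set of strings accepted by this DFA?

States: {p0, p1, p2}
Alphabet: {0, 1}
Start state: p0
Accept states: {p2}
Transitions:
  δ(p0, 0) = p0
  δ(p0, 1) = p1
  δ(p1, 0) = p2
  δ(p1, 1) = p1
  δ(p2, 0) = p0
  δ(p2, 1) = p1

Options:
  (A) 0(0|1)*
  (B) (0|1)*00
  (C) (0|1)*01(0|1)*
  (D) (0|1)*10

Check each option against the DFA on short strings; one disagreement eliminates an option:
  (A) 0(0|1)*: on '0' the DFA goes p0 → p0 and rejects (p0 ∉ Accept), but the regex matches it → eliminate
  (B) (0|1)*00: on '00' the DFA goes p0 → p0 → p0 and rejects (p0 ∉ Accept), but the regex matches it → eliminate
  (C) (0|1)*01(0|1)*: on '01' the DFA goes p0 → p0 → p1 and rejects (p1 ∉ Accept), but the regex matches it → eliminate
  (D) (0|1)*10: agrees with the DFA on every string of length ≤ 6
Only (D) is consistent with the DFA.
(D) (0|1)*10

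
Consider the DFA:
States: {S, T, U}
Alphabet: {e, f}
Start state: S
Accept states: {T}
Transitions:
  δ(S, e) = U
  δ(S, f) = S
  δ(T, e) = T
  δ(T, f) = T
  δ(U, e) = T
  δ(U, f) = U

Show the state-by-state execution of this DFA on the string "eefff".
read 'e': S → U
  read 'e': U → T
  read 'f': T → T
  read 'f': T → T
  read 'f': T → T
S -> U -> T -> T -> T -> T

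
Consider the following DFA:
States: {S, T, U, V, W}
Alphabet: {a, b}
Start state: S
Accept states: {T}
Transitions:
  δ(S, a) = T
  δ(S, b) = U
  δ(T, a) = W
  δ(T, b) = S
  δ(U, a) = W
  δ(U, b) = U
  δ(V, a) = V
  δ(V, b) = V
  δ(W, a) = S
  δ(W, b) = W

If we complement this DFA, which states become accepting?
Complement accept states = All states \ Original accept states
= {S, T, U, V, W} \ {T}
{S, U, V, W}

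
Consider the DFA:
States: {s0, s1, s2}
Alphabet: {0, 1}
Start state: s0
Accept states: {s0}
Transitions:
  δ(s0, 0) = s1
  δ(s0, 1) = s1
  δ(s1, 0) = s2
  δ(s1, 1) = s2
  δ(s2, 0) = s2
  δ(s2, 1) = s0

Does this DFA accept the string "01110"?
Processing string "01110":
  s0 --0--> s1
  s1 --1--> s2
  s2 --1--> s0
  s0 --1--> s1
  s1 --0--> s2
Final state: s2
Accept states: {s0}
No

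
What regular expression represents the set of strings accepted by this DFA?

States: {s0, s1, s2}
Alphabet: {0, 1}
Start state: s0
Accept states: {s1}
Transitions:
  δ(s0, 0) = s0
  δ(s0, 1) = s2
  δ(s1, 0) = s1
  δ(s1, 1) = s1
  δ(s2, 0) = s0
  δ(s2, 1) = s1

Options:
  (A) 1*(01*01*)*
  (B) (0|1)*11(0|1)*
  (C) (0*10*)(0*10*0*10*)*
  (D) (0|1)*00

Check each option against the DFA on short strings; one disagreement eliminates an option:
  (A) 1*(01*01*)*: on ε the DFA stays in s0 and rejects (s0 ∉ Accept), but the regex matches it → eliminate
  (B) (0|1)*11(0|1)*: agrees with the DFA on every string of length ≤ 6
  (C) (0*10*)(0*10*0*10*)*: on '1' the DFA goes s0 → s2 and rejects (s2 ∉ Accept), but the regex matches it → eliminate
  (D) (0|1)*00: on '00' the DFA goes s0 → s0 → s0 and rejects (s0 ∉ Accept), but the regex matches it → eliminate
Only (B) is consistent with the DFA.
(B) (0|1)*11(0|1)*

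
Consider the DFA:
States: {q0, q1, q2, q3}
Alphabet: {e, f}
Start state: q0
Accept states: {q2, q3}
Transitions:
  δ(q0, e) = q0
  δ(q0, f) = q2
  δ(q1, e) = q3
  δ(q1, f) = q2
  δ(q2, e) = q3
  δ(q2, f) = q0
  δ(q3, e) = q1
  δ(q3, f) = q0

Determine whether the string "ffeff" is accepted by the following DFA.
Processing string "ffeff":
  q0 --f--> q2
  q2 --f--> q0
  q0 --e--> q0
  q0 --f--> q2
  q2 --f--> q0
Final state: q0
Accept states: {q2, q3}
No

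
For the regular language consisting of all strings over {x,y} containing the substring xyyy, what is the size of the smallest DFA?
By Myhill–Nerode, count the distinguishable equivalence classes: 5 classes — one per longest suffix of the input that is a prefix of 'xyyy' (lengths 0 through 3), plus an absorbing 'already seen xyyy' class.
5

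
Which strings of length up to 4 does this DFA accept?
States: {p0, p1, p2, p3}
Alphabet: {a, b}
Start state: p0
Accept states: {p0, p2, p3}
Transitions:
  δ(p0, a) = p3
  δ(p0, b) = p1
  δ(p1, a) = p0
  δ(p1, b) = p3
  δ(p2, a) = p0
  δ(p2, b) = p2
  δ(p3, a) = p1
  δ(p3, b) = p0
ε, a, ab, ba, bb, aaa, aab, aba, baa, bbb, aaaa, aabb, abab, abba, abbb, baab, baba, babb, bbaa, bbab, bbba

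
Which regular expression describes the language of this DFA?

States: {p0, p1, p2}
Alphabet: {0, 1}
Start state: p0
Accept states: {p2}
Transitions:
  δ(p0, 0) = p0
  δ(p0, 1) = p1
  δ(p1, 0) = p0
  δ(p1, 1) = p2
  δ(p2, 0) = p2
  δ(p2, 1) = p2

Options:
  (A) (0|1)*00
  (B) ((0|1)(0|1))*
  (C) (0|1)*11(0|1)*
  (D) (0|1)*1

Check each option against the DFA on short strings; one disagreement eliminates an option:
  (A) (0|1)*00: on '00' the DFA goes p0 → p0 → p0 and rejects (p0 ∉ Accept), but the regex matches it → eliminate
  (B) ((0|1)(0|1))*: on ε the DFA stays in p0 and rejects (p0 ∉ Accept), but the regex matches it → eliminate
  (C) (0|1)*11(0|1)*: agrees with the DFA on every string of length ≤ 6
  (D) (0|1)*1: on '1' the DFA goes p0 → p1 and rejects (p1 ∉ Accept), but the regex matches it → eliminate
Only (C) is consistent with the DFA.
(C) (0|1)*11(0|1)*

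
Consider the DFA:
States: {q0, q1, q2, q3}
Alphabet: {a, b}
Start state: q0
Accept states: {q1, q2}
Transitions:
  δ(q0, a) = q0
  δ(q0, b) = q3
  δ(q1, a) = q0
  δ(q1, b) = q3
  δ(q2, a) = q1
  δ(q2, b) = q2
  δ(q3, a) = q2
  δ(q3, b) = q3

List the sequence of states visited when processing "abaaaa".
read 'a': q0 → q0
  read 'b': q0 → q3
  read 'a': q3 → q2
  read 'a': q2 → q1
  read 'a': q1 → q0
  read 'a': q0 → q0
q0 -> q0 -> q3 -> q2 -> q1 -> q0 -> q0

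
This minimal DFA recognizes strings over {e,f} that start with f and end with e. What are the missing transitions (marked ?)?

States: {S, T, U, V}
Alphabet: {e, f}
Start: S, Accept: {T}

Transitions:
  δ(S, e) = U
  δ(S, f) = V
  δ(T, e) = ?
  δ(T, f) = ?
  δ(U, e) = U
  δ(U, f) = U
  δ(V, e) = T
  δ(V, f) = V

From the language and accept set, identify what each state tracks — S: no input read; T: started with f, last symbol e; U: started with e (dead); V: started with f, last symbol f.
Each missing δ(q, a) is the state matching the new tracked value after reading a.
δ(T, e) = T; δ(T, f) = V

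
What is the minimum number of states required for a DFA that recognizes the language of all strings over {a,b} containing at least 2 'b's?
By Myhill–Nerode, count the distinguishable equivalence classes: 3 classes — having seen 0, 1, or ≥2 copies of 'b'; any two classes i < j (j ≤ 2) are distinguished by the string b^(2−j), which takes class j to 2 copies (accepted) but leaves class i below 2 (rejected).
3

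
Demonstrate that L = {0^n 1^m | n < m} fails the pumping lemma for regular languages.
Assume L is regular with pumping length p. Idea: pumping up the 0-block makes the 0-count reach the 1-count.
Choose s = 0^p 1^(p+1) ∈ L. By the pumping lemma, s = xyz with |xy| ≤ p, |y| > 0, so y = 0^k with k ≥ 1. Then xy²z = 0^(p+k) 1^(p+1). Since p+k ≥ p+1, the number of 0's is no longer strictly less than the number of 1's, so xy²z ∉ L.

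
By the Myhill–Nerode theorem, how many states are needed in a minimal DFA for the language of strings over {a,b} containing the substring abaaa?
By Myhill–Nerode, count the distinguishable equivalence classes: 6 classes — one per longest suffix of the input that is a prefix of 'abaaa' (lengths 0 through 4), plus an absorbing 'already seen abaaa' class.
6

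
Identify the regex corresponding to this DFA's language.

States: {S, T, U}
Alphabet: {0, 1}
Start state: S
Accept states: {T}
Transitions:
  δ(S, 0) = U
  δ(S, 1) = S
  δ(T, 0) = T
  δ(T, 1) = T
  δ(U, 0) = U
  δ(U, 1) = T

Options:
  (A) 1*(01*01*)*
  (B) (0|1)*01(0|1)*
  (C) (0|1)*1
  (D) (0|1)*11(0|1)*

Check each option against the DFA on short strings; one disagreement eliminates an option:
  (A) 1*(01*01*)*: on ε the DFA stays in S and rejects (S ∉ Accept), but the regex matches it → eliminate
  (B) (0|1)*01(0|1)*: agrees with the DFA on every string of length ≤ 6
  (C) (0|1)*1: on '1' the DFA goes S → S and rejects (S ∉ Accept), but the regex matches it → eliminate
  (D) (0|1)*11(0|1)*: on '01' the DFA goes S → U → T and accepts (T ∈ Accept), but the regex does not match it → eliminate
Only (B) is consistent with the DFA.
(B) (0|1)*01(0|1)*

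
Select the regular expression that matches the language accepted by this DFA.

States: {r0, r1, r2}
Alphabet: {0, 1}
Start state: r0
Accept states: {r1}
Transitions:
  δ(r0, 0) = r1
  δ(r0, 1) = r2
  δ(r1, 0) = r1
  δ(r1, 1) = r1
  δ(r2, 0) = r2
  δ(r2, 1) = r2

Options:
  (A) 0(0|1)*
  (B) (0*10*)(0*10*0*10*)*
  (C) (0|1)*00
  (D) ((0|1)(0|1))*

Check each option against the DFA on short strings; one disagreement eliminates an option:
  (A) 0(0|1)*: agrees with the DFA on every string of length ≤ 6
  (B) (0*10*)(0*10*0*10*)*: on '0' the DFA goes r0 → r1 and accepts (r1 ∈ Accept), but the regex does not match it → eliminate
  (C) (0|1)*00: on '0' the DFA goes r0 → r1 and accepts (r1 ∈ Accept), but the regex does not match it → eliminate
  (D) ((0|1)(0|1))*: on ε the DFA stays in r0 and rejects (r0 ∉ Accept), but the regex matches it → eliminate
Only (A) is consistent with the DFA.
(A) 0(0|1)*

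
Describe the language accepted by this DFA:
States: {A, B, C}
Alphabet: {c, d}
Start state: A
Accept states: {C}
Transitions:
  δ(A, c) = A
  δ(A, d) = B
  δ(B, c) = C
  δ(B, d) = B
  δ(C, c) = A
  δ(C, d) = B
Testing a few strings:
  'ddd' → reject
  'dc' → accept
  'cc' → reject
  'c' → reject
State roles: A=no suffix match; B=one trailing d; C=suffix is dc
All strings over {c,d} ending with dc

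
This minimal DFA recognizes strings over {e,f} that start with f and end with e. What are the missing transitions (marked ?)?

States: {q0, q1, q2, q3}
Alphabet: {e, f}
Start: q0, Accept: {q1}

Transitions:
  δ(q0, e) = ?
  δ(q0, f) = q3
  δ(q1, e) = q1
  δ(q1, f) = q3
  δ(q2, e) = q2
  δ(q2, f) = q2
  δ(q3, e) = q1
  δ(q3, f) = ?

From the language and accept set, identify what each state tracks — q0: no input read; q1: started with f, last symbol e; q2: started with e (dead); q3: started with f, last symbol f.
Each missing δ(q, a) is the state matching the new tracked value after reading a.
δ(q0, e) = q2; δ(q3, f) = q3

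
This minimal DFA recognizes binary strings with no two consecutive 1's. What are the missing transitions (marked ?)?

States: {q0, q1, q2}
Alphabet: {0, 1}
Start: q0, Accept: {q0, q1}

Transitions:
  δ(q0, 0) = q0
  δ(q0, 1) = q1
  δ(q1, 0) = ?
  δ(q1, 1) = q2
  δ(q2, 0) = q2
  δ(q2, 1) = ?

From the language and accept set, identify what each state tracks — q0: last symbol not 1 (ok); q1: last symbol 1 (ok); q2: saw 11 (dead).
Each missing δ(q, a) is the state matching the new tracked value after reading a.
δ(q1, 0) = q0; δ(q2, 1) = q2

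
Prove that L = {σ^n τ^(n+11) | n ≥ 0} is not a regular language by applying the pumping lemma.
Assume L is regular with pumping length p. Idea: pumping the σ-block breaks the fixed offset of 11.
Choose s = σ^p τ^(p+11) ∈ L. By the pumping lemma, s = xyz with |xy| ≤ p, |y| > 0, so y = σ^k with k ≥ 1. Then xy²z = σ^(p+k) τ^(p+11). For this to be in L we would need p+11 = (p+k)+11, i.e. k = 0, contradicting k ≥ 1. So xy²z ∉ L.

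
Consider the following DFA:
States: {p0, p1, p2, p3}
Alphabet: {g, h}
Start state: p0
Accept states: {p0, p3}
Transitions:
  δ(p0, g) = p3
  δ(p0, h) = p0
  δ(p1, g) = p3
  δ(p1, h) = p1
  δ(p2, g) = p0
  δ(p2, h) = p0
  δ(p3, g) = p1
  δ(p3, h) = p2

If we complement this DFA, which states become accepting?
Complement accept states = All states \ Original accept states
= {p0, p1, p2, p3} \ {p0, p3}
{p1, p2}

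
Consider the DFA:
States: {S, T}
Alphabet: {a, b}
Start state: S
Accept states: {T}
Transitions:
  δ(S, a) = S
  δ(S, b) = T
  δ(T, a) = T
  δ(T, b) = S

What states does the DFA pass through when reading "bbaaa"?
read 'b': S → T
  read 'b': T → S
  read 'a': S → S
  read 'a': S → S
  read 'a': S → S
S -> T -> S -> S -> S -> S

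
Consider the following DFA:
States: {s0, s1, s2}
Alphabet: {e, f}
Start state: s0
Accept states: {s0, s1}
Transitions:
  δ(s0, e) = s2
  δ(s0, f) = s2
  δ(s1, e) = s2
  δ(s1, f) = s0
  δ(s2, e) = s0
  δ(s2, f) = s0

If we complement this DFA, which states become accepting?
Complement accept states = All states \ Original accept states
= {s0, s1, s2} \ {s0, s1}
{s2}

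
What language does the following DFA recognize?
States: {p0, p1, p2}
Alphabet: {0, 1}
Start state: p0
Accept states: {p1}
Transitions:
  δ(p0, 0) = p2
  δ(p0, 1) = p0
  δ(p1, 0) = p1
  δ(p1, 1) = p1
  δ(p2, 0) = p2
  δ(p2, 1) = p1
Testing a few strings:
  '0' → reject
  '0110' → accept
  '001' → accept
  '111' → reject
State roles: p0=no 0 seen yet; p1=substring 01 seen; p2=seen a 0, waiting for 1
All binary strings containing the substring 01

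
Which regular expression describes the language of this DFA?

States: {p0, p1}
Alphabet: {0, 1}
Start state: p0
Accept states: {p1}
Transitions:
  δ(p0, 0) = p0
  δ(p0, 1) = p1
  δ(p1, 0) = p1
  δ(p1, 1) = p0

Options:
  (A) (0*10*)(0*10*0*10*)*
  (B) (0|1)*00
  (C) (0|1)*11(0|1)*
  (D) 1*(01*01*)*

Check each option against the DFA on short strings; one disagreement eliminates an option:
  (A) (0*10*)(0*10*0*10*)*: agrees with the DFA on every string of length ≤ 6
  (B) (0|1)*00: on '1' the DFA goes p0 → p1 and accepts (p1 ∈ Accept), but the regex does not match it → eliminate
  (C) (0|1)*11(0|1)*: on '1' the DFA goes p0 → p1 and accepts (p1 ∈ Accept), but the regex does not match it → eliminate
  (D) 1*(01*01*)*: on ε the DFA stays in p0 and rejects (p0 ∉ Accept), but the regex matches it → eliminate
Only (A) is consistent with the DFA.
(A) (0*10*)(0*10*0*10*)*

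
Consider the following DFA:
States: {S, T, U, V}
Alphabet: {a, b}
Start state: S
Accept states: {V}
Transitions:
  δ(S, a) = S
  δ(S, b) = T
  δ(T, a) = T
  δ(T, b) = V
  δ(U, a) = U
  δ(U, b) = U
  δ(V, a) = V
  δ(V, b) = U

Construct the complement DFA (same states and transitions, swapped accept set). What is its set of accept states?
Complement accept states = All states \ Original accept states
= {S, T, U, V} \ {V}
{S, T, U}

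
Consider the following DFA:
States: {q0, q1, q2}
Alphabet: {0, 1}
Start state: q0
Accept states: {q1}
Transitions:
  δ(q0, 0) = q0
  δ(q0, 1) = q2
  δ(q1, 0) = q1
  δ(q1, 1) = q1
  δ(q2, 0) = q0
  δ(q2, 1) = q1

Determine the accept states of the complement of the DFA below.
Complement accept states = All states \ Original accept states
= {q0, q1, q2} \ {q1}
{q0, q2}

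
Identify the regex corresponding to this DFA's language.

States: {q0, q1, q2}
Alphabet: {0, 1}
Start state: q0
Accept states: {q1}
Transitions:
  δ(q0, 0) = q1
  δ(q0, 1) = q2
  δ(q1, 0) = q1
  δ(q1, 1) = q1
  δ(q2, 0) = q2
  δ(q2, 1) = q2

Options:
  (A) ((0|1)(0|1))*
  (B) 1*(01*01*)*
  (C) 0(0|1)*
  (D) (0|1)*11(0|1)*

Check each option against the DFA on short strings; one disagreement eliminates an option:
  (A) ((0|1)(0|1))*: on ε the DFA stays in q0 and rejects (q0 ∉ Accept), but the regex matches it → eliminate
  (B) 1*(01*01*)*: on ε the DFA stays in q0 and rejects (q0 ∉ Accept), but the regex matches it → eliminate
  (C) 0(0|1)*: agrees with the DFA on every string of length ≤ 6
  (D) (0|1)*11(0|1)*: on '0' the DFA goes q0 → q1 and accepts (q1 ∈ Accept), but the regex does not match it → eliminate
Only (C) is consistent with the DFA.
(C) 0(0|1)*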